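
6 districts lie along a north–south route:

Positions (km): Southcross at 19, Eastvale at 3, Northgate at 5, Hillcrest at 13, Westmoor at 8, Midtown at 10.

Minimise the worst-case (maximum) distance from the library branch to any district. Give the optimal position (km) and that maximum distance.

The 1-center on a line is the midpoint of the two extreme points: leftmost at 3, rightmost at 19.
Optimal location = (3 + 19)/2 = 11; maximum distance = (19 − 3)/2 = 8.

location 11, max distance 8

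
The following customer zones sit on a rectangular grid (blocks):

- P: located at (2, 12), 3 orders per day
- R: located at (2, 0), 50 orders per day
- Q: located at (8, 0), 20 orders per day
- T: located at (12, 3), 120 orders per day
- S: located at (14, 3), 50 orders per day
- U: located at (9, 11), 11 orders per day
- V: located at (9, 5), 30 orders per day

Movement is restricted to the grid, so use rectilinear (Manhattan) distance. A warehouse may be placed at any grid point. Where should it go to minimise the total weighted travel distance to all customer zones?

(12, 3)

Manhattan distance separates: Σwᵢ(|x−xᵢ|+|y−yᵢ|) = Σwᵢ|x−xᵢ| + Σwᵢ|y−yᵢ|, so x and y are optimised independently as 1-D weighted medians.
Total weight W = 284; half = 142.
x-coordinate, sorted with cumulative weight:
  x=2 (P, w=3) cum 3
  x=2 (R, w=50) cum 53
  x=8 (Q, w=20) cum 73
  x=9 (U, w=11) cum 84
  x=9 (V, w=30) cum 114
  x=12 (T, w=120) cum 234  ← median
  x=14 (S, w=50) cum 284
⇒ x* = 12
y-coordinate, sorted with cumulative weight:
  y=0 (R, w=50) cum 50
  y=0 (Q, w=20) cum 70
  y=3 (T, w=120) cum 190  ← median
  y=3 (S, w=50) cum 240
  y=5 (V, w=30) cum 270
  y=11 (U, w=11) cum 281
  y=12 (P, w=3) cum 284
⇒ y* = 3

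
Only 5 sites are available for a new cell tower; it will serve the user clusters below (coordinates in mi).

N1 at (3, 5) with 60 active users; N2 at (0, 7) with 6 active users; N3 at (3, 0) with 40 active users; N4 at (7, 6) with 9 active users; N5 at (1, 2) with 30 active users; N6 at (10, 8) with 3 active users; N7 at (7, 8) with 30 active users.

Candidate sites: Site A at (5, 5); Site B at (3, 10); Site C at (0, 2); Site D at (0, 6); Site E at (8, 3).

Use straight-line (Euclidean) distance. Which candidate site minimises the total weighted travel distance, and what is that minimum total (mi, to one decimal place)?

Site A, total 663.5 mi

Total weighted distance at each candidate:
  Site A (5, 5): total = 663.5
  Site B (3, 10): total = 1179.8
  Site C (0, 2): total = 842.9
  Site D (0, 6): total = 899.8
  Site E (8, 3): total = 1019.7
Minimum is at Site A with total 663.5 mi.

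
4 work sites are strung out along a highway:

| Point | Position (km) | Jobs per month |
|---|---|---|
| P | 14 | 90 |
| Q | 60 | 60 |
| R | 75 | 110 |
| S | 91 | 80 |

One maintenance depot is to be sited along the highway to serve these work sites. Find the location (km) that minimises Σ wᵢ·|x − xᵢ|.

For a sum of weighted absolute distances on a line, the optimum is the weighted median (not the mean). Total weight W = 340; half-weight = 170.
Sort by position and accumulate weight:
  km 14 (P, w=90) → cum 90
  km 60 (Q, w=60) → cum 150
  km 75 (R, w=110) → cum 260  ≥ 170 → median here
  km 91 (S, w=80) → cum 340
Optimal location: km 75.

x = 75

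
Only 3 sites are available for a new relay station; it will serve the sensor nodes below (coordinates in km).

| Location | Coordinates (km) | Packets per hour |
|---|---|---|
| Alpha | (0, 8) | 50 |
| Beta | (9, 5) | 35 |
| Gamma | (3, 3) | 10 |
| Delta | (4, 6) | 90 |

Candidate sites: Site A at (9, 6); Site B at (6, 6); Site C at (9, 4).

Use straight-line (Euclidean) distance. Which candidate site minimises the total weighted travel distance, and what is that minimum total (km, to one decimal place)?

Site B, total 649.3 km

Total weighted distance at each candidate:
  Site A (9, 6): total = 1013.1
  Site B (6, 6): total = 649.3
  Site C (9, 4): total = 1072.9
Minimum is at Site B with total 649.3 km.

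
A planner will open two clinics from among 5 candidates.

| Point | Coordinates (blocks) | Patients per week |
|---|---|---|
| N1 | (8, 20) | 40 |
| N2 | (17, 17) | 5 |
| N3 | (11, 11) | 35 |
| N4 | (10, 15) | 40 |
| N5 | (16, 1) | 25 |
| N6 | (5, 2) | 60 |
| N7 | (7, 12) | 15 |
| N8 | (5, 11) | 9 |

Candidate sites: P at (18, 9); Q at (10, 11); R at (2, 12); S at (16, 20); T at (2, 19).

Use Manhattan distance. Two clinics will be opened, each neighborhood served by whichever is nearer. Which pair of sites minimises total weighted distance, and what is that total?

Evaluate every pair (each demand assigned to the nearer of the two):
  {P, Q}: total = 1875
  {Q, S}: total = 1880
  {Q, T}: total = 1885
  {Q, R}: total = 1976
  {R, S}: total = 2496
  {P, R}: total = 2501
  {R, T}: total = 2671
  {P, T}: total = 2849
  {P, S}: total = 2890
  {S, T}: total = 3184
Best pair: {P, Q} with total 1875.

{P, Q}, total 1875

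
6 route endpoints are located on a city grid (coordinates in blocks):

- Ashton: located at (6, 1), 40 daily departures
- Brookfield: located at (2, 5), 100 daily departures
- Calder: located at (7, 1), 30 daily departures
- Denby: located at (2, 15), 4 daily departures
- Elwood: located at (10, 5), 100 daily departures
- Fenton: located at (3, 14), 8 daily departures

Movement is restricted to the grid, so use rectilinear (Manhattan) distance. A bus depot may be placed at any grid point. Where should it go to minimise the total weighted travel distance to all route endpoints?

Manhattan distance separates: Σwᵢ(|x−xᵢ|+|y−yᵢ|) = Σwᵢ|x−xᵢ| + Σwᵢ|y−yᵢ|, so x and y are optimised independently as 1-D weighted medians.
Total weight W = 282; half = 141.
x-coordinate, sorted with cumulative weight:
  x=2 (Brookfield, w=100) cum 100
  x=2 (Denby, w=4) cum 104
  x=3 (Fenton, w=8) cum 112
  x=6 (Ashton, w=40) cum 152  ← median
  x=7 (Calder, w=30) cum 182
  x=10 (Elwood, w=100) cum 282
⇒ x* = 6
y-coordinate, sorted with cumulative weight:
  y=1 (Ashton, w=40) cum 40
  y=1 (Calder, w=30) cum 70
  y=5 (Brookfield, w=100) cum 170  ← median
  y=5 (Elwood, w=100) cum 270
  y=14 (Fenton, w=8) cum 278
  y=15 (Denby, w=4) cum 282
⇒ y* = 5

(6, 5)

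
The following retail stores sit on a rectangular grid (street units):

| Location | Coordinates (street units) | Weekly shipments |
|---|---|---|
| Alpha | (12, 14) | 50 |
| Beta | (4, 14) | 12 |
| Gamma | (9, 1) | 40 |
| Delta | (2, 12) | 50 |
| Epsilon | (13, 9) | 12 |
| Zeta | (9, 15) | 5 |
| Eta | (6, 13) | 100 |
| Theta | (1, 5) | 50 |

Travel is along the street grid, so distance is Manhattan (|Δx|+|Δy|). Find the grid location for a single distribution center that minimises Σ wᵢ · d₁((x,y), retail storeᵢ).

Manhattan distance separates: Σwᵢ(|x−xᵢ|+|y−yᵢ|) = Σwᵢ|x−xᵢ| + Σwᵢ|y−yᵢ|, so x and y are optimised independently as 1-D weighted medians.
Total weight W = 319; half = 159.5.
x-coordinate, sorted with cumulative weight:
  x=1 (Theta, w=50) cum 50
  x=2 (Delta, w=50) cum 100
  x=4 (Beta, w=12) cum 112
  x=6 (Eta, w=100) cum 212  ← median
  x=9 (Gamma, w=40) cum 252
  x=9 (Zeta, w=5) cum 257
  x=12 (Alpha, w=50) cum 307
  x=13 (Epsilon, w=12) cum 319
⇒ x* = 6
y-coordinate, sorted with cumulative weight:
  y=1 (Gamma, w=40) cum 40
  y=5 (Theta, w=50) cum 90
  y=9 (Epsilon, w=12) cum 102
  y=12 (Delta, w=50) cum 152
  y=13 (Eta, w=100) cum 252  ← median
  y=14 (Alpha, w=50) cum 302
  y=14 (Beta, w=12) cum 314
  y=15 (Zeta, w=5) cum 319
⇒ y* = 13

(6, 13)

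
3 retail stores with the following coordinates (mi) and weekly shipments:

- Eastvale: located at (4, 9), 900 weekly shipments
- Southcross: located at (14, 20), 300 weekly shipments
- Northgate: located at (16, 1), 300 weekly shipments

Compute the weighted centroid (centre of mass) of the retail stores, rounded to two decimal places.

The minimiser of Σwᵢ‖p−pᵢ‖² is the weighted centroid p* = (Σwᵢpᵢ)/(Σwᵢ).
Σwᵢ = 1500.
Σwᵢxᵢ = 900·4 + 300·14 + 300·16 = 12600.
Σwᵢyᵢ = 900·9 + 300·20 + 300·1 = 14400.
x* = 12600/1500 = 8.40, y* = 14400/1500 = 9.60.

(8.40, 9.60)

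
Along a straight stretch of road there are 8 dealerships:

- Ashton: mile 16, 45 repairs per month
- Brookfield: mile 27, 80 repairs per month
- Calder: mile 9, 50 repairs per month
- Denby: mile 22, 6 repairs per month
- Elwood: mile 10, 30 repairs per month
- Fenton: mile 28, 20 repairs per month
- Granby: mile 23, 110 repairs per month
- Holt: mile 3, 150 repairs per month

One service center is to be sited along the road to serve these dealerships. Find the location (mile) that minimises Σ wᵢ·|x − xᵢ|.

x = 16

For a sum of weighted absolute distances on a line, the optimum is the weighted median (not the mean). Total weight W = 491; half-weight = 245.5.
Sort by position and accumulate weight:
  mile 3 (Holt, w=150) → cum 150
  mile 9 (Calder, w=50) → cum 200
  mile 10 (Elwood, w=30) → cum 230
  mile 16 (Ashton, w=45) → cum 275  ≥ 245.5 → median here
  mile 22 (Denby, w=6) → cum 281
  mile 23 (Granby, w=110) → cum 391
  mile 27 (Brookfield, w=80) → cum 471
  mile 28 (Fenton, w=20) → cum 491
Optimal location: mile 16.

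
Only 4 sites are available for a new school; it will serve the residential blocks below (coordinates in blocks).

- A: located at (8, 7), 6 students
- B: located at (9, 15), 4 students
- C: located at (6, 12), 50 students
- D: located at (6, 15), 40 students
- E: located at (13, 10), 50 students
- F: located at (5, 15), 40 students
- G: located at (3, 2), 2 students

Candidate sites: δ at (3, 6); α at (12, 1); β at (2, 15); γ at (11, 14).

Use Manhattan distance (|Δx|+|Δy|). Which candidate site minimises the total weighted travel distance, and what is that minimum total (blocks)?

Total weighted distance at each candidate:
  δ (3, 6): total = 2174
  α (12, 1): total = 3138
  β (2, 15): total = 1570
  γ (11, 14): total = 1282
Minimum is at γ with total 1282 blocks.

γ, total 1282 blocks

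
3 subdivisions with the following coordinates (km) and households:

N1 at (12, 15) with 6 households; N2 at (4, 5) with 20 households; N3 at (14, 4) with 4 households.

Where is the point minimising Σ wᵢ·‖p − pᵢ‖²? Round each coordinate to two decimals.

The minimiser of Σwᵢ‖p−pᵢ‖² is the weighted centroid p* = (Σwᵢpᵢ)/(Σwᵢ).
Σwᵢ = 30.
Σwᵢxᵢ = 6·12 + 20·4 + 4·14 = 208.
Σwᵢyᵢ = 6·15 + 20·5 + 4·4 = 206.
x* = 208/30 = 6.93, y* = 206/30 = 6.87.

(6.93, 6.87)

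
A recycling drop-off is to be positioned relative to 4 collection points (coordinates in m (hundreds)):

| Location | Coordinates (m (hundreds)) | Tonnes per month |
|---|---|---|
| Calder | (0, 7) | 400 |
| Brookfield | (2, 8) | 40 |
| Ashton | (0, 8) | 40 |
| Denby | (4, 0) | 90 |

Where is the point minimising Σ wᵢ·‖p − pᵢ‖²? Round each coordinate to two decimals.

The minimiser of Σwᵢ‖p−pᵢ‖² is the weighted centroid p* = (Σwᵢpᵢ)/(Σwᵢ).
Σwᵢ = 570.
Σwᵢxᵢ = 400·0 + 40·2 + 40·0 + 90·4 = 440.
Σwᵢyᵢ = 400·7 + 40·8 + 40·8 + 90·0 = 3440.
x* = 440/570 = 0.77, y* = 3440/570 = 6.04.

(0.77, 6.04)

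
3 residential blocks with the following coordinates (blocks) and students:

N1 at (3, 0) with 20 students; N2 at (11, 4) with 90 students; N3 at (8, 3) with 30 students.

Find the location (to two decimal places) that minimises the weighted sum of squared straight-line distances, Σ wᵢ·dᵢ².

(9.21, 3.21)

The minimiser of Σwᵢ‖p−pᵢ‖² is the weighted centroid p* = (Σwᵢpᵢ)/(Σwᵢ).
Σwᵢ = 140.
Σwᵢxᵢ = 20·3 + 90·11 + 30·8 = 1290.
Σwᵢyᵢ = 20·0 + 90·4 + 30·3 = 450.
x* = 1290/140 = 9.21, y* = 450/140 = 3.21.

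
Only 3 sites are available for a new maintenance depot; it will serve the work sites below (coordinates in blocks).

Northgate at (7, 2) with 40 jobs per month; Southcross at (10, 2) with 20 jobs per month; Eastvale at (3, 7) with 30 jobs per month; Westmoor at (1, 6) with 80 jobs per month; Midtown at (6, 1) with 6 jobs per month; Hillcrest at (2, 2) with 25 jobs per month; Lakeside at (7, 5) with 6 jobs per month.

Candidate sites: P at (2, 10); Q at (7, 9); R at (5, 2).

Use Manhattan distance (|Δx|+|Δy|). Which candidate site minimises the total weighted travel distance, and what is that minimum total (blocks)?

R, total 1147 blocks

Total weighted distance at each candidate:
  P (2, 10): total = 1698
  Q (7, 9): total = 1758
  R (5, 2): total = 1147
Minimum is at R with total 1147 blocks.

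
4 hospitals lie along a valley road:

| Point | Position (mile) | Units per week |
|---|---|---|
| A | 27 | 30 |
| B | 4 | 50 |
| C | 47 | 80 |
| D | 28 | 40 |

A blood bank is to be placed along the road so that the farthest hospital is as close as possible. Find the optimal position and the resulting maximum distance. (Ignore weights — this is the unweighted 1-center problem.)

location 25.5, max distance 21.5

The 1-center on a line is the midpoint of the two extreme points: leftmost at 4, rightmost at 47.
Optimal location = (4 + 47)/2 = 25.5; maximum distance = (47 − 4)/2 = 21.5.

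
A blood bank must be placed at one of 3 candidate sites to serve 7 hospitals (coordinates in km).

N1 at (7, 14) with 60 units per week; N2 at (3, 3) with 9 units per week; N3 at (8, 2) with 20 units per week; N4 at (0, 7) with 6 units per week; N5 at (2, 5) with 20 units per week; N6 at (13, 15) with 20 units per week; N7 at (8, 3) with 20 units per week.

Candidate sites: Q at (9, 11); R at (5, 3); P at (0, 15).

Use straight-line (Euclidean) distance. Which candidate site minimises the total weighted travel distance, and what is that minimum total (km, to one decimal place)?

Q, total 1005.3 km

Total weighted distance at each candidate:
  Q (9, 11): total = 1005.3
  R (5, 3): total = 1211.0
  P (0, 15): total = 1641.3
Minimum is at Q with total 1005.3 km.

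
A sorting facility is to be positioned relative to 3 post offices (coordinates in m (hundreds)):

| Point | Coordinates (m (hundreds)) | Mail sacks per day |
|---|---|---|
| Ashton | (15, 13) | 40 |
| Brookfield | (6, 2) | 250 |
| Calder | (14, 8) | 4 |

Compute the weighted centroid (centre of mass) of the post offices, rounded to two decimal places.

The minimiser of Σwᵢ‖p−pᵢ‖² is the weighted centroid p* = (Σwᵢpᵢ)/(Σwᵢ).
Σwᵢ = 294.
Σwᵢxᵢ = 40·15 + 250·6 + 4·14 = 2156.
Σwᵢyᵢ = 40·13 + 250·2 + 4·8 = 1052.
x* = 2156/294 = 7.33, y* = 1052/294 = 3.58.

(7.33, 3.58)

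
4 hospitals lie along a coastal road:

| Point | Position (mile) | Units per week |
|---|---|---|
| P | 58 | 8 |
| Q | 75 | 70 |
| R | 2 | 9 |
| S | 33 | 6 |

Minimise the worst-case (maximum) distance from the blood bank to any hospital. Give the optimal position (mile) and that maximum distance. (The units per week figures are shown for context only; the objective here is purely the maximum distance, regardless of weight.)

location 38.5, max distance 36.5

The 1-center on a line is the midpoint of the two extreme points: leftmost at 2, rightmost at 75.
Optimal location = (2 + 75)/2 = 38.5; maximum distance = (75 − 2)/2 = 36.5.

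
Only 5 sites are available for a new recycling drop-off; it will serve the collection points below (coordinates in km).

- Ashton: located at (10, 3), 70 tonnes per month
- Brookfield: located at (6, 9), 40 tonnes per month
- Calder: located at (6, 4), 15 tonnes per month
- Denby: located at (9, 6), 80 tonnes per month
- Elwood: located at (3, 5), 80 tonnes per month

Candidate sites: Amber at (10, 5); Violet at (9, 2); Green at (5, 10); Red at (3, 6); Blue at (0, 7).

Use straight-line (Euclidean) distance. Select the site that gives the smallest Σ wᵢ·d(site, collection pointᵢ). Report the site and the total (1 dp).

Amber, total 1101.3 km

Total weighted distance at each candidate:
  Amber (10, 5): total = 1101.3
  Violet (9, 2): total = 1314.4
  Green (5, 10): total = 1633.3
  Red (3, 6): total = 1316.9
  Blue (0, 7): total = 2120.4
Minimum is at Amber with total 1101.3 km.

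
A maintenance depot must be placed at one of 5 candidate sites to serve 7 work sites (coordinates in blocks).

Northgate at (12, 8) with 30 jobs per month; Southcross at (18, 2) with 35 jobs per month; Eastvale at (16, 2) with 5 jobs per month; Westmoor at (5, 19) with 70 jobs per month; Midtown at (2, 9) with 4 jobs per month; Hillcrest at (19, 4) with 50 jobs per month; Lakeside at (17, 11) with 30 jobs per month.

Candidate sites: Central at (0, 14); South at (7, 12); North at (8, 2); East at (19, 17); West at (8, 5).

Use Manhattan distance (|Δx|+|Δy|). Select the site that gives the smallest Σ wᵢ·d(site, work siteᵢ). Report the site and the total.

Total weighted distance at each candidate:
  Central (0, 14): total = 4508
  South (7, 12): total = 3092
  North (8, 2): total = 3332
  East (19, 17): total = 3240
  West (8, 5): total = 3000
Minimum is at West with total 3000 blocks.

West, total 3000 blocks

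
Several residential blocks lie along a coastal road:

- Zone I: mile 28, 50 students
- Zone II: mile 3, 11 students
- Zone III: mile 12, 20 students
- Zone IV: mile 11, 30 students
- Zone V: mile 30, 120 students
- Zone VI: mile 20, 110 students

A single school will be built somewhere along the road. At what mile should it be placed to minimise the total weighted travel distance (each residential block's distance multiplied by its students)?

x = 20

For a sum of weighted absolute distances on a line, the optimum is the weighted median (not the mean). Total weight W = 341; half-weight = 170.5.
Sort by position and accumulate weight:
  mile 3 (Zone II, w=11) → cum 11
  mile 11 (Zone IV, w=30) → cum 41
  mile 12 (Zone III, w=20) → cum 61
  mile 20 (Zone VI, w=110) → cum 171  ≥ 170.5 → median here
  mile 28 (Zone I, w=50) → cum 221
  mile 30 (Zone V, w=120) → cum 341
Optimal location: mile 20.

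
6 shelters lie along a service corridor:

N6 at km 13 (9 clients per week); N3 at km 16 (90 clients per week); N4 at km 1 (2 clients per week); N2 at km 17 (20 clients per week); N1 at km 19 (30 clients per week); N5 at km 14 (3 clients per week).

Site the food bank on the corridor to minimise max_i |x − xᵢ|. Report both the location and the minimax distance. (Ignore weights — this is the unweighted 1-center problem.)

The 1-center on a line is the midpoint of the two extreme points: leftmost at 1, rightmost at 19.
Optimal location = (1 + 19)/2 = 10; maximum distance = (19 − 1)/2 = 9.

location 10, max distance 9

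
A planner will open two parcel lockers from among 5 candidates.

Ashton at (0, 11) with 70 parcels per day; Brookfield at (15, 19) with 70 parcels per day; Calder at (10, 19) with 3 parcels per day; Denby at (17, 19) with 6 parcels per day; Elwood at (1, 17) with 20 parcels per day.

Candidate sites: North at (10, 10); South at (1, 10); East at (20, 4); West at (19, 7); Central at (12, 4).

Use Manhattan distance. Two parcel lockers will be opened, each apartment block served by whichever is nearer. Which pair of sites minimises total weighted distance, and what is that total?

Evaluate every pair (each demand assigned to the nearer of the two):
  {North, South}: total = 1383
  {South, West}: total = 1538
  {South, Central}: total = 1711
  {South, East}: total = 1842
  {North, West}: total = 2181
  {North, East}: total = 2193
  {North, Central}: total = 2193
  {West, Central}: total = 3065
  {East, Central}: total = 3229
  {East, West}: total = 3437
Best pair: {North, South} with total 1383.

{North, South}, total 1383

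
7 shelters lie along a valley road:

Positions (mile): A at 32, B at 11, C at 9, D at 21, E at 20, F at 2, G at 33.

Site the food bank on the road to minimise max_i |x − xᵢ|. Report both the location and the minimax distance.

location 17.5, max distance 15.5

The 1-center on a line is the midpoint of the two extreme points: leftmost at 2, rightmost at 33.
Optimal location = (2 + 33)/2 = 17.5; maximum distance = (33 − 2)/2 = 15.5.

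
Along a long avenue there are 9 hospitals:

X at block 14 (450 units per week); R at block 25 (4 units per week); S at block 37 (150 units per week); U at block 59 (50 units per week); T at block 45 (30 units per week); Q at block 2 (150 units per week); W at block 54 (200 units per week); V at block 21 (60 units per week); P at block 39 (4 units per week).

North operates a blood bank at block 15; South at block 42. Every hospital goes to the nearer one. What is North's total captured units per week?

664

The indifferent point is the midpoint (15+42)/2 = 28.5; hospitals left of it (closer to North at 15) go to North, those right go to South.
  Q at 2 (w=150) → North
  X at 14 (w=450) → North
  V at 21 (w=60) → North
  R at 25 (w=4) → North
  S at 37 (w=150) → South
  P at 39 (w=4) → South
  T at 45 (w=30) → South
  W at 54 (w=200) → South
  U at 59 (w=50) → South
North captures 664; South captures 434.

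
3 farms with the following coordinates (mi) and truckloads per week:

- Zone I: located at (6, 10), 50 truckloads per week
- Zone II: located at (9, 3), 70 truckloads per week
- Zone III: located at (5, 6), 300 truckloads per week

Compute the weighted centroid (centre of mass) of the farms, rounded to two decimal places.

(5.79, 5.98)

The minimiser of Σwᵢ‖p−pᵢ‖² is the weighted centroid p* = (Σwᵢpᵢ)/(Σwᵢ).
Σwᵢ = 420.
Σwᵢxᵢ = 50·6 + 70·9 + 300·5 = 2430.
Σwᵢyᵢ = 50·10 + 70·3 + 300·6 = 2510.
x* = 2430/420 = 5.79, y* = 2510/420 = 5.98.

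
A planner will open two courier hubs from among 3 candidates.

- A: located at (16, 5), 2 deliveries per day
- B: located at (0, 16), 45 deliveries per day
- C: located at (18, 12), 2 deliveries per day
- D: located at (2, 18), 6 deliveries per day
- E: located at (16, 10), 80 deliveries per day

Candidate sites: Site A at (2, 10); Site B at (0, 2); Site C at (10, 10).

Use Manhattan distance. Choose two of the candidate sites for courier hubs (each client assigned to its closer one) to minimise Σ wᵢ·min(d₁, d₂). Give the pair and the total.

{Site A, Site C}, total 930

Evaluate every pair (each demand assigned to the nearer of the two):
  {Site A, Site C}: total = 930
  {Site B, Site C}: total = 1248
  {Site A, Site B}: total = 1602
Best pair: {Site A, Site C} with total 930.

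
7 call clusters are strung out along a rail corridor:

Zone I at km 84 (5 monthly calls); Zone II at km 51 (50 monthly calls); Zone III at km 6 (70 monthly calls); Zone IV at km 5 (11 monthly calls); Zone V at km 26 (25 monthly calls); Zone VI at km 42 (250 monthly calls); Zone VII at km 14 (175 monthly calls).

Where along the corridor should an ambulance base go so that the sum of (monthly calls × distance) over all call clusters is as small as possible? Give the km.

x = 42

For a sum of weighted absolute distances on a line, the optimum is the weighted median (not the mean). Total weight W = 586; half-weight = 293.
Sort by position and accumulate weight:
  km 5 (Zone IV, w=11) → cum 11
  km 6 (Zone III, w=70) → cum 81
  km 14 (Zone VII, w=175) → cum 256
  km 26 (Zone V, w=25) → cum 281
  km 42 (Zone VI, w=250) → cum 531  ≥ 293 → median here
  km 51 (Zone II, w=50) → cum 581
  km 84 (Zone I, w=5) → cum 586
Optimal location: km 42.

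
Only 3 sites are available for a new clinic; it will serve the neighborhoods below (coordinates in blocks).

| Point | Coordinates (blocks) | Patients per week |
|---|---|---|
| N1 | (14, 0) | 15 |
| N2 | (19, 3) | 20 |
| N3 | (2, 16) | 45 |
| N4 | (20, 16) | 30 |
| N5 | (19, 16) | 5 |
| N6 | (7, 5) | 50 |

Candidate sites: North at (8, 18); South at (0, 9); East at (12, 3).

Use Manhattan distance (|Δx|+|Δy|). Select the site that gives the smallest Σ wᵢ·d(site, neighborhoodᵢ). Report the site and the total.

Total weighted distance at each candidate:
  North (8, 18): total = 2425
  South (0, 9): total = 2740
  East (12, 3): total = 2330
Minimum is at East with total 2330 blocks.

East, total 2330 blocks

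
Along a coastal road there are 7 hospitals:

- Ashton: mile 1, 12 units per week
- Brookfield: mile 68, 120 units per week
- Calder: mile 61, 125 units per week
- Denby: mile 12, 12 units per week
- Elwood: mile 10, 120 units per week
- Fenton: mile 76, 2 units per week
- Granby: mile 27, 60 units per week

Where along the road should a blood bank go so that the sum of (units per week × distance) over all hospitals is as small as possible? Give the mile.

x = 61

For a sum of weighted absolute distances on a line, the optimum is the weighted median (not the mean). Total weight W = 451; half-weight = 225.5.
Sort by position and accumulate weight:
  mile 1 (Ashton, w=12) → cum 12
  mile 10 (Elwood, w=120) → cum 132
  mile 12 (Denby, w=12) → cum 144
  mile 27 (Granby, w=60) → cum 204
  mile 61 (Calder, w=125) → cum 329  ≥ 225.5 → median here
  mile 68 (Brookfield, w=120) → cum 449
  mile 76 (Fenton, w=2) → cum 451
Optimal location: mile 61.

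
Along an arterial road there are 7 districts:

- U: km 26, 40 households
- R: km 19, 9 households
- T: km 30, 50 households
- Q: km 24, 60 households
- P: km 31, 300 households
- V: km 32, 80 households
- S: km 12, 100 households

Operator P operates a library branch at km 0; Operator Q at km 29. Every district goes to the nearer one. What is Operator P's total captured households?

100

The indifferent point is the midpoint (0+29)/2 = 14.5; districts left of it (closer to Operator P at 0) go to Operator P, those right go to Operator Q.
  S at 12 (w=100) → Operator P
  R at 19 (w=9) → Operator Q
  Q at 24 (w=60) → Operator Q
  U at 26 (w=40) → Operator Q
  T at 30 (w=50) → Operator Q
  P at 31 (w=300) → Operator Q
  V at 32 (w=80) → Operator Q
Operator P captures 100; Operator Q captures 539.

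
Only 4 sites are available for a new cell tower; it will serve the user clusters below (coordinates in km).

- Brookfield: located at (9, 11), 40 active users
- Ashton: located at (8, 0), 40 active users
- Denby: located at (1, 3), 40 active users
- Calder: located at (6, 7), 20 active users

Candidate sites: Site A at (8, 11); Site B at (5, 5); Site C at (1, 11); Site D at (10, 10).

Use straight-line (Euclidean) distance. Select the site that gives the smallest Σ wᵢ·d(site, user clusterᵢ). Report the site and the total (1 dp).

Site B, total 745.3 km

Total weighted distance at each candidate:
  Site A (8, 11): total = 994.6
  Site B (5, 5): total = 745.3
  Site C (1, 11): total = 1289.6
  Site D (10, 10): total = 1020.6
Minimum is at Site B with total 745.3 km.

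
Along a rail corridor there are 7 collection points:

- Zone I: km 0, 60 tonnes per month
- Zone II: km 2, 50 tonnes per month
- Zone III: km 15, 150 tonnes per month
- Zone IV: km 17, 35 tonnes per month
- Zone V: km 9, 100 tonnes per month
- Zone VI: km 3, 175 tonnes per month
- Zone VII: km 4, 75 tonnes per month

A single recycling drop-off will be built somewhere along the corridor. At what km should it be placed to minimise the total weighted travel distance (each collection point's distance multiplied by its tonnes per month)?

For a sum of weighted absolute distances on a line, the optimum is the weighted median (not the mean). Total weight W = 645; half-weight = 322.5.
Sort by position and accumulate weight:
  km 0 (Zone I, w=60) → cum 60
  km 2 (Zone II, w=50) → cum 110
  km 3 (Zone VI, w=175) → cum 285
  km 4 (Zone VII, w=75) → cum 360  ≥ 322.5 → median here
  km 9 (Zone V, w=100) → cum 460
  km 15 (Zone III, w=150) → cum 610
  km 17 (Zone IV, w=35) → cum 645
Optimal location: km 4.

x = 4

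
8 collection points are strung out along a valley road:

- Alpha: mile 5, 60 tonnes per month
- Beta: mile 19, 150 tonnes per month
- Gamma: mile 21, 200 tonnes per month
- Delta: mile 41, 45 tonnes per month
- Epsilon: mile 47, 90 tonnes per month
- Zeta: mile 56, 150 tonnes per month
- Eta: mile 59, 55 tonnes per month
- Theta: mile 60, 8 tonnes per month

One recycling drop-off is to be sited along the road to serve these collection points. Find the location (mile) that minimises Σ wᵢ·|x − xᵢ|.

For a sum of weighted absolute distances on a line, the optimum is the weighted median (not the mean). Total weight W = 758; half-weight = 379.
Sort by position and accumulate weight:
  mile 5 (Alpha, w=60) → cum 60
  mile 19 (Beta, w=150) → cum 210
  mile 21 (Gamma, w=200) → cum 410  ≥ 379 → median here
  mile 41 (Delta, w=45) → cum 455
  mile 47 (Epsilon, w=90) → cum 545
  mile 56 (Zeta, w=150) → cum 695
  mile 59 (Eta, w=55) → cum 750
  mile 60 (Theta, w=8) → cum 758
Optimal location: mile 21.

x = 21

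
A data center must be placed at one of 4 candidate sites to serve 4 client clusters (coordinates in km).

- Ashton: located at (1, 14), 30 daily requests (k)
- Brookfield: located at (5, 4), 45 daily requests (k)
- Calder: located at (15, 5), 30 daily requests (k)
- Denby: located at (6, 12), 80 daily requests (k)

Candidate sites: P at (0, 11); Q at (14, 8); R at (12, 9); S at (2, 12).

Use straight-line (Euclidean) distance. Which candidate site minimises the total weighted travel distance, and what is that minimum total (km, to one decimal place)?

S, total 1214.5 km

Total weighted distance at each candidate:
  P (0, 11): total = 1453.3
  Q (14, 8): total = 1683.1
  R (12, 9): total = 1436.3
  S (2, 12): total = 1214.5
Minimum is at S with total 1214.5 km.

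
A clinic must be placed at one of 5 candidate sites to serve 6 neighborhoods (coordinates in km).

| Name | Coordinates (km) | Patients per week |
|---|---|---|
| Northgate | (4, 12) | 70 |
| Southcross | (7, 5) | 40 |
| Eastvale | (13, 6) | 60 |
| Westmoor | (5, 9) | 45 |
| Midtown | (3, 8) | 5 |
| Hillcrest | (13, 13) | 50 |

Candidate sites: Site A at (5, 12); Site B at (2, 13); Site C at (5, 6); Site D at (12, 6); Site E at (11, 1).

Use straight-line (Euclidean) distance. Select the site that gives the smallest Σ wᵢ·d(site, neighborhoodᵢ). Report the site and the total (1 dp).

Total weighted distance at each candidate:
  Site A (5, 12): total = 1521.7
  Site B (2, 13): total = 2116.7
  Site C (5, 6): total = 1675.9
  Site D (12, 6): total = 1706.3
  Site E (11, 1): total = 2573.5
Minimum is at Site A with total 1521.7 km.

Site A, total 1521.7 km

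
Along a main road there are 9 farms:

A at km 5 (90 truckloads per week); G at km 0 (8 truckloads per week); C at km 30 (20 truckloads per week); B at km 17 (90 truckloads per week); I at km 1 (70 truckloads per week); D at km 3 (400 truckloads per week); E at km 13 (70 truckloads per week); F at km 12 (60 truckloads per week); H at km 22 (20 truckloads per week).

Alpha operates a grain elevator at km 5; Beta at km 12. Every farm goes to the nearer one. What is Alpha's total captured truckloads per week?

568

The indifferent point is the midpoint (5+12)/2 = 8.5; farms left of it (closer to Alpha at 5) go to Alpha, those right go to Beta.
  G at 0 (w=8) → Alpha
  I at 1 (w=70) → Alpha
  D at 3 (w=400) → Alpha
  A at 5 (w=90) → Alpha
  F at 12 (w=60) → Beta
  E at 13 (w=70) → Beta
  B at 17 (w=90) → Beta
  H at 22 (w=20) → Beta
  C at 30 (w=20) → Beta
Alpha captures 568; Beta captures 260.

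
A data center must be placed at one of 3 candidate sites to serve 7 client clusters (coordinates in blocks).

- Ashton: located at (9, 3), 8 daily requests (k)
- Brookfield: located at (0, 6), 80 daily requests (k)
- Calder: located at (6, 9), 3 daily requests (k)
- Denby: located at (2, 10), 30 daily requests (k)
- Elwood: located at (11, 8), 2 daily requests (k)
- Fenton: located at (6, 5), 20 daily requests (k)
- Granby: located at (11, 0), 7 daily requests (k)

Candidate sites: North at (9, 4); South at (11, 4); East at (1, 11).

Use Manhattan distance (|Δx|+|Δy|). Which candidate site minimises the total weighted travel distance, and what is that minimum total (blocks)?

East, total 1082 blocks

Total weighted distance at each candidate:
  North (9, 4): total = 1436
  South (11, 4): total = 1700
  East (1, 11): total = 1082
Minimum is at East with total 1082 blocks.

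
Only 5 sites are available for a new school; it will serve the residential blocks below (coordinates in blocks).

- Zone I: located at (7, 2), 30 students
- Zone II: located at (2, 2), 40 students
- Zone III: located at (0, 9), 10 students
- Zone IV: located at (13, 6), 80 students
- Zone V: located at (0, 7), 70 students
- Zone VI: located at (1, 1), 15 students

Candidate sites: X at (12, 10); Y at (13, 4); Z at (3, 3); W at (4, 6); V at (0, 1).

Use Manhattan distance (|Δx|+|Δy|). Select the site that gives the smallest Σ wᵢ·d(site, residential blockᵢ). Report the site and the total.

W, total 1710 blocks

Total weighted distance at each candidate:
  X (12, 10): total = 2990
  Y (13, 4): total = 2445
  Z (3, 3): total = 1910
  W (4, 6): total = 1710
  V (0, 1): total = 2315
Minimum is at W with total 1710 blocks.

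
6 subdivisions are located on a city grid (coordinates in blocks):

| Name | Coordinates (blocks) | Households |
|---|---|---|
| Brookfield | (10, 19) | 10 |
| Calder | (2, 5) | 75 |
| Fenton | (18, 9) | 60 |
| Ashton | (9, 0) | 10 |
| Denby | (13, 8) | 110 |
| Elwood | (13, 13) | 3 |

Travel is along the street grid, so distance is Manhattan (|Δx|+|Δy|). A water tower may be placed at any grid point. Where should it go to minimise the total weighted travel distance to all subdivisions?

Manhattan distance separates: Σwᵢ(|x−xᵢ|+|y−yᵢ|) = Σwᵢ|x−xᵢ| + Σwᵢ|y−yᵢ|, so x and y are optimised independently as 1-D weighted medians.
Total weight W = 268; half = 134.
x-coordinate, sorted with cumulative weight:
  x=2 (Calder, w=75) cum 75
  x=9 (Ashton, w=10) cum 85
  x=10 (Brookfield, w=10) cum 95
  x=13 (Denby, w=110) cum 205  ← median
  x=13 (Elwood, w=3) cum 208
  x=18 (Fenton, w=60) cum 268
⇒ x* = 13
y-coordinate, sorted with cumulative weight:
  y=0 (Ashton, w=10) cum 10
  y=5 (Calder, w=75) cum 85
  y=8 (Denby, w=110) cum 195  ← median
  y=9 (Fenton, w=60) cum 255
  y=13 (Elwood, w=3) cum 258
  y=19 (Brookfield, w=10) cum 268
⇒ y* = 8

(13, 8)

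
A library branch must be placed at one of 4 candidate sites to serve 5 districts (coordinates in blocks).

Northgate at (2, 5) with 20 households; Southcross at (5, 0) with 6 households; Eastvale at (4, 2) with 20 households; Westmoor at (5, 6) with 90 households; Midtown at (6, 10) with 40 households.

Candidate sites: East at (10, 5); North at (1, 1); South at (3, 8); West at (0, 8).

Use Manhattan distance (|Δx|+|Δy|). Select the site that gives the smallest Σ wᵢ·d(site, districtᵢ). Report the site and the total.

South, total 840 blocks

Total weighted distance at each candidate:
  East (10, 5): total = 1300
  North (1, 1): total = 1580
  South (3, 8): total = 840
  West (0, 8): total = 1328
Minimum is at South with total 840 blocks.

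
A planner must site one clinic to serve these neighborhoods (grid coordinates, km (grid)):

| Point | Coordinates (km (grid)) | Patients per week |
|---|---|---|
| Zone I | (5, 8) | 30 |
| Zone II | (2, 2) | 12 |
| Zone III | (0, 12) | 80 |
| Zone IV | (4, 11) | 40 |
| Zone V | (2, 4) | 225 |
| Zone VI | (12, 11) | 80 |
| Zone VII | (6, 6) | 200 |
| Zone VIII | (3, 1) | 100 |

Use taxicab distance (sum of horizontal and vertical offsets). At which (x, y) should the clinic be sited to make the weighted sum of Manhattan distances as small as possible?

(3, 6)

Manhattan distance separates: Σwᵢ(|x−xᵢ|+|y−yᵢ|) = Σwᵢ|x−xᵢ| + Σwᵢ|y−yᵢ|, so x and y are optimised independently as 1-D weighted medians.
Total weight W = 767; half = 383.5.
x-coordinate, sorted with cumulative weight:
  x=0 (Zone III, w=80) cum 80
  x=2 (Zone II, w=12) cum 92
  x=2 (Zone V, w=225) cum 317
  x=3 (Zone VIII, w=100) cum 417  ← median
  x=4 (Zone IV, w=40) cum 457
  x=5 (Zone I, w=30) cum 487
  x=6 (Zone VII, w=200) cum 687
  x=12 (Zone VI, w=80) cum 767
⇒ x* = 3
y-coordinate, sorted with cumulative weight:
  y=1 (Zone VIII, w=100) cum 100
  y=2 (Zone II, w=12) cum 112
  y=4 (Zone V, w=225) cum 337
  y=6 (Zone VII, w=200) cum 537  ← median
  y=8 (Zone I, w=30) cum 567
  y=11 (Zone IV, w=40) cum 607
  y=11 (Zone VI, w=80) cum 687
  y=12 (Zone III, w=80) cum 767
⇒ y* = 6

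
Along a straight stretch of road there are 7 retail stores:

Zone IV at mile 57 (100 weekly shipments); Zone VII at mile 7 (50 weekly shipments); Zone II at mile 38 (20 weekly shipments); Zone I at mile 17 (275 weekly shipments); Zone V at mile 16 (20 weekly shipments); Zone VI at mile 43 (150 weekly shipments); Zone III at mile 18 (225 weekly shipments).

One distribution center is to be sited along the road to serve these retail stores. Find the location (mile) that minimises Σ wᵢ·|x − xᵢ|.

x = 18

For a sum of weighted absolute distances on a line, the optimum is the weighted median (not the mean). Total weight W = 840; half-weight = 420.
Sort by position and accumulate weight:
  mile 7 (Zone VII, w=50) → cum 50
  mile 16 (Zone V, w=20) → cum 70
  mile 17 (Zone I, w=275) → cum 345
  mile 18 (Zone III, w=225) → cum 570  ≥ 420 → median here
  mile 38 (Zone II, w=20) → cum 590
  mile 43 (Zone VI, w=150) → cum 740
  mile 57 (Zone IV, w=100) → cum 840
Optimal location: mile 18.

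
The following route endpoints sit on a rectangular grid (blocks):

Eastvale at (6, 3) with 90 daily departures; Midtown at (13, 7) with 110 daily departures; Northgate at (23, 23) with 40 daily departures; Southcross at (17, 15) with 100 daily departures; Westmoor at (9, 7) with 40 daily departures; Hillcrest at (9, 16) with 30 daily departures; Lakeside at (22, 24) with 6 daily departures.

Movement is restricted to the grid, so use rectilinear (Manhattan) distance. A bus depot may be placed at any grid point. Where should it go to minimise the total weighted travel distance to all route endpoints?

(13, 7)

Manhattan distance separates: Σwᵢ(|x−xᵢ|+|y−yᵢ|) = Σwᵢ|x−xᵢ| + Σwᵢ|y−yᵢ|, so x and y are optimised independently as 1-D weighted medians.
Total weight W = 416; half = 208.
x-coordinate, sorted with cumulative weight:
  x=6 (Eastvale, w=90) cum 90
  x=9 (Westmoor, w=40) cum 130
  x=9 (Hillcrest, w=30) cum 160
  x=13 (Midtown, w=110) cum 270  ← median
  x=17 (Southcross, w=100) cum 370
  x=22 (Lakeside, w=6) cum 376
  x=23 (Northgate, w=40) cum 416
⇒ x* = 13
y-coordinate, sorted with cumulative weight:
  y=3 (Eastvale, w=90) cum 90
  y=7 (Midtown, w=110) cum 200
  y=7 (Westmoor, w=40) cum 240  ← median
  y=15 (Southcross, w=100) cum 340
  y=16 (Hillcrest, w=30) cum 370
  y=23 (Northgate, w=40) cum 410
  y=24 (Lakeside, w=6) cum 416
⇒ y* = 7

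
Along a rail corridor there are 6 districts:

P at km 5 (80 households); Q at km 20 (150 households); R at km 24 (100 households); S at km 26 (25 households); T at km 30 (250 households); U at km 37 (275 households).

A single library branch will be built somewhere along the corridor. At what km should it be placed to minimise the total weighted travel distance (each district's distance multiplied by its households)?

For a sum of weighted absolute distances on a line, the optimum is the weighted median (not the mean). Total weight W = 880; half-weight = 440.
Sort by position and accumulate weight:
  km 5 (P, w=80) → cum 80
  km 20 (Q, w=150) → cum 230
  km 24 (R, w=100) → cum 330
  km 26 (S, w=25) → cum 355
  km 30 (T, w=250) → cum 605  ≥ 440 → median here
  km 37 (U, w=275) → cum 880
Optimal location: km 30.

x = 30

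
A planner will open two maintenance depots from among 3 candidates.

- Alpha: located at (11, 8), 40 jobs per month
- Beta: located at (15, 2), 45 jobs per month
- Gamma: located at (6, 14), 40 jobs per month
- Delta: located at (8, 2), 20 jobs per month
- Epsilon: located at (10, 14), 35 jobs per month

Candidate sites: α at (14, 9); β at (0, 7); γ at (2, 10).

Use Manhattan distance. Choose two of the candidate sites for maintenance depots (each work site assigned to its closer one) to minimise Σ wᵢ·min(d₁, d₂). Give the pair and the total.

{α, γ}, total 1415

Evaluate every pair (each demand assigned to the nearer of the two):
  {α, γ}: total = 1415
  {α, β}: total = 1615
  {β, γ}: total = 2340
Best pair: {α, γ} with total 1415.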